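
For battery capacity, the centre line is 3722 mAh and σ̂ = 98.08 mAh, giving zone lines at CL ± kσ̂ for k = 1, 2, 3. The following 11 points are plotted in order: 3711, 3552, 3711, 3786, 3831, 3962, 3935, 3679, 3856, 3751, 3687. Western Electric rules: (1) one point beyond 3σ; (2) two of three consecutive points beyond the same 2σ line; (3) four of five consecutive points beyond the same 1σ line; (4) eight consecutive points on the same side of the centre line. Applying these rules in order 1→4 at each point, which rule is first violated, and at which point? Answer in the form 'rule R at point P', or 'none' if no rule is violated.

rule 2 at point 7

Zone of each point (C = within 1σ̂, B = 1σ̂–2σ̂, A = 2σ̂–3σ̂, * = beyond 3σ̂; sign = side of CL): 1:-C, 2:-B, 3:-C, 4:+C, 5:+B, 6:+A, 7:+A, 8:-C, 9:+B, 10:+C, 11:-C
Rule 2 (two of three consecutive points beyond the same 2σ limit) is satisfied at point 7.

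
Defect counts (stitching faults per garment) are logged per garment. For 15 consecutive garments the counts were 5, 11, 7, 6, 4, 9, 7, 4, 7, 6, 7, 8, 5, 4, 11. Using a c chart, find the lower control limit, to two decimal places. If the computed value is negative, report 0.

0.00

c̄ = (5 + 11 + 7 + 6 + 4 + 9 + 7 + 4 + 7 + 6 + 7 + 8 + 5 + 4 + 11) / 15 = 101 / 15 = 6.7333
LCL = c̄ − 3√c̄ = 6.7333 − 3 × 2.5949 = -1.0513 → 0 (cannot be negative)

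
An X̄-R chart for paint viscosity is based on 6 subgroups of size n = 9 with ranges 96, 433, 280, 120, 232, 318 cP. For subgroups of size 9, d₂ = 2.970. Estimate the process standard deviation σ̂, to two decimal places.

R̄ = (96 + 433 + 280 + 120 + 232 + 318) / 6 = 246.5000
σ̂ = R̄ / d₂ = 246.5000 / 2.970 = 82.9966

83.00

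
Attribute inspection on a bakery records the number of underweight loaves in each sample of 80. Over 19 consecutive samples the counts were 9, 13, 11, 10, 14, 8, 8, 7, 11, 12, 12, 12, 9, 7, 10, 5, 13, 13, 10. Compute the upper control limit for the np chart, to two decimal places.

19.16

p̄ = Σdᵢ / (k·n) = 194 / (19 × 80) = 0.12763
UCL = np̄ + 3·√(np̄(1−p̄)) = 10.2105 + 3 × √(10.2105×0.87237) = 10.2105 + 3 × 2.9845 = 19.1641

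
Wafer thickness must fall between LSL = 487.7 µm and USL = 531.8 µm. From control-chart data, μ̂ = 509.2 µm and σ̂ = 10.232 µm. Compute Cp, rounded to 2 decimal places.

Cp = (USL − LSL) / (6σ̂) = (531.8 − 487.7) / (6 × 10.232) = 44.1000 / 61.3920 = 0.7183

0.72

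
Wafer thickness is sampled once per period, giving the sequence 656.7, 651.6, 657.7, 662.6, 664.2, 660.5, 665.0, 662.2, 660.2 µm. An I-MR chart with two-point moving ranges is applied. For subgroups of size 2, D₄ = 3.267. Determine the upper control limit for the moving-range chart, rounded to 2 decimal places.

Moving ranges: 5.1, 6.1, 4.9, 1.6, 3.7, 4.5, 2.8, 2.0; M̄R̄ = 30.7000 / 8 = 3.8375
UCL_MR = D₄·M̄R̄ = 3.267 × 3.8375 = 12.5371

12.54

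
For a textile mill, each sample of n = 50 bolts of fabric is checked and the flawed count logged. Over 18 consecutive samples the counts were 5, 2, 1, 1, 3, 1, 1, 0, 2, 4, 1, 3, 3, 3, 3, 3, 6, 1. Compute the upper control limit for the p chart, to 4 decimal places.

0.1383

p̄ = Σdᵢ / (k·n) = 43 / (18 × 50) = 0.04778
UCL = p̄ + 3·√(p̄(1−p̄)/n) = 0.04778 + 3 × √(0.04778×0.95222/50) = 0.04778 + 3 × 0.03016 = 0.13827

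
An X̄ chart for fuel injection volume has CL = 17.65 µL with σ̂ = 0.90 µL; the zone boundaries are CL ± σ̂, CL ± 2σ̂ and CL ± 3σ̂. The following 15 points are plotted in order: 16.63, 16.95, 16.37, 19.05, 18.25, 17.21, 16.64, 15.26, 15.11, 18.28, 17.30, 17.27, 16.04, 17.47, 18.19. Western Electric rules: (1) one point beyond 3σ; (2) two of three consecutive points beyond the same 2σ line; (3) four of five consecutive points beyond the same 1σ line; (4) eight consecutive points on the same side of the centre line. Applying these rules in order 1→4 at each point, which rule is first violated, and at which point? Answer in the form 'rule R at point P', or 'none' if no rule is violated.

rule 2 at point 9

Zone of each point (C = within 1σ̂, B = 1σ̂–2σ̂, A = 2σ̂–3σ̂, * = beyond 3σ̂; sign = side of CL): 1:-B, 2:-C, 3:-B, 4:+B, 5:+C, 6:-C, 7:-B, 8:-A, 9:-A, 10:+C, 11:-C, 12:-C, 13:-B, 14:-C, 15:+C
Rule 2 (two of three consecutive points beyond the same 2σ limit) is satisfied at point 9.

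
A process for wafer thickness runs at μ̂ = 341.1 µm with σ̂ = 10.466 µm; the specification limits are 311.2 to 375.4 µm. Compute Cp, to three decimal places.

1.022

Cp = (USL − LSL) / (6σ̂) = (375.4 − 311.2) / (6 × 10.466) = 64.2000 / 62.7960 = 1.0224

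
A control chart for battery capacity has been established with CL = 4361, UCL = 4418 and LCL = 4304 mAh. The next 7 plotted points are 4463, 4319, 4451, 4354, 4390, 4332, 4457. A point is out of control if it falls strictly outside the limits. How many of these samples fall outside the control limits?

3

Compare each point to [4304, 4418]: sample 1 = 4463 > UCL; sample 3 = 4451 > UCL; sample 7 = 4457 > UCL.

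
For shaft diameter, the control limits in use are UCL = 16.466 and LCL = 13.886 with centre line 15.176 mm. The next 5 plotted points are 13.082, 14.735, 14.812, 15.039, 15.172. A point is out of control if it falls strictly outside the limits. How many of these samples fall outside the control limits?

Compare each point to [13.886, 16.466]: sample 1 = 13.082 < LCL.

1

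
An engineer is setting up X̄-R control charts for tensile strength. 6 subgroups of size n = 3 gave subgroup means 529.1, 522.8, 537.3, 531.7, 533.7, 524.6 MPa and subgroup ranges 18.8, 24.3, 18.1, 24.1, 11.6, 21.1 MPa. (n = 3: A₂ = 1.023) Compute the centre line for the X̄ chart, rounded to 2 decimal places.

529.87

X̄̄ = (529.1 + 522.8 + 537.3 + 531.7 + 533.7 + 524.6) / 6 = 3179.2000 / 6 = 529.8667
CL = X̄̄ = 529.8667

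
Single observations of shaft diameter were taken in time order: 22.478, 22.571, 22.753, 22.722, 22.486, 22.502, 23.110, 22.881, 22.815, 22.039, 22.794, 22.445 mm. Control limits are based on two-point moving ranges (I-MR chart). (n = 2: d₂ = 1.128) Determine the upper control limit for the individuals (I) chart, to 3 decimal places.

X̄ = (22.478 + 22.571 + 22.753 + 22.722 + 22.486 + 22.502 + 23.110 + 22.881 + 22.815 + 22.039 + 22.794 + 22.445) / 12 = 22.6330
Moving ranges: 0.093, 0.182, 0.031, 0.236, 0.016, 0.608, 0.229, 0.066, 0.776, 0.755, 0.349; M̄R̄ = 3.3410 / 11 = 0.3037
UCL = X̄ + 3·M̄R̄/d₂ = 22.6330 + 3 × 0.3037 / 1.128 = 23.4408

23.441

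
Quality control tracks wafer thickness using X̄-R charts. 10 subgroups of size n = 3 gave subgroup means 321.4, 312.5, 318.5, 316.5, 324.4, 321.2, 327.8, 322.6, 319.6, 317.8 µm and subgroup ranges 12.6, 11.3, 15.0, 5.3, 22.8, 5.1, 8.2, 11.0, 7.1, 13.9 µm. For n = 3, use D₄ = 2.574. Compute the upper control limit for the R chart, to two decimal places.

28.91

R̄ = (12.6 + 11.3 + 15.0 + 5.3 + 22.8 + 5.1 + 8.2 + 11.0 + 7.1 + 13.9) / 10 = 112.3000 / 10 = 11.2300
UCL_R = D₄·R̄ = 2.574 × 11.2300 = 28.9060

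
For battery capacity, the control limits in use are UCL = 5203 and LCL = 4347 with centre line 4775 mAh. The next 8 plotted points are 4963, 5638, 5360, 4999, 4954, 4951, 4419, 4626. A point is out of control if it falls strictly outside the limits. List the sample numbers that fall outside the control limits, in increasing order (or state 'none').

2, 3

Compare each point to [4347, 5203]: sample 2 = 5638 > UCL; sample 3 = 5360 > UCL.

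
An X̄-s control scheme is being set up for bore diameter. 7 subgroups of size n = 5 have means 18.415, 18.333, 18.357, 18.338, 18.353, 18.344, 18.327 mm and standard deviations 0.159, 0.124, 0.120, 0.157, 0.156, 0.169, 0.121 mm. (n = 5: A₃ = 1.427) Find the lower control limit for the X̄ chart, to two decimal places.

X̄̄ = (18.415 + 18.333 + 18.357 + 18.338 + 18.353 + 18.344 + 18.327) / 7 = 18.3524
s̄ = (0.159 + 0.124 + 0.120 + 0.157 + 0.156 + 0.169 + 0.121) / 7 = 0.1437
LCL = X̄̄ − A₃·s̄ = 18.3524 − 1.427 × 0.1437 = 18.1473

18.15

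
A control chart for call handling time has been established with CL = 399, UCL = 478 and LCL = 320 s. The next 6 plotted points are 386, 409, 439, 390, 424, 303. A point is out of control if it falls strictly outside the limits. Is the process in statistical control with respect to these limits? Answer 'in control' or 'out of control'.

Compare each point to [320, 478]: sample 6 = 303 < LCL.

out of control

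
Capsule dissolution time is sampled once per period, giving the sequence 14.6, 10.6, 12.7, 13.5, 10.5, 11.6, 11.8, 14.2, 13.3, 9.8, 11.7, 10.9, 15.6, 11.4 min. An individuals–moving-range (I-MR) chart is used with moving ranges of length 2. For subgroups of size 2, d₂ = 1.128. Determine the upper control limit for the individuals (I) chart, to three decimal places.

18.356

X̄ = (14.6 + 10.6 + 12.7 + 13.5 + 10.5 + 11.6 + 11.8 + 14.2 + 13.3 + 9.8 + 11.7 + 10.9 + 15.6 + 11.4) / 14 = 12.3000
Moving ranges: 4.0, 2.1, 0.8, 3.0, 1.1, 0.2, 2.4, 0.9, 3.5, 1.9, 0.8, 4.7, 4.2; M̄R̄ = 29.6000 / 13 = 2.2769
UCL = X̄ + 3·M̄R̄/d₂ = 12.3000 + 3 × 2.2769 / 1.128 = 18.3556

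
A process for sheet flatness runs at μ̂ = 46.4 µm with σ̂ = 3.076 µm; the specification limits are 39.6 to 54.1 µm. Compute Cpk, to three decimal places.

Cpu = (USL − μ̂) / (3σ̂) = (54.1 − 46.4) / (3 × 3.076) = 0.8344; Cpl = (μ̂ − LSL) / (3σ̂) = (46.4 − 39.6) / (3 × 3.076) = 0.7369; Cpk = min(Cpu, Cpl) = 0.7369

0.737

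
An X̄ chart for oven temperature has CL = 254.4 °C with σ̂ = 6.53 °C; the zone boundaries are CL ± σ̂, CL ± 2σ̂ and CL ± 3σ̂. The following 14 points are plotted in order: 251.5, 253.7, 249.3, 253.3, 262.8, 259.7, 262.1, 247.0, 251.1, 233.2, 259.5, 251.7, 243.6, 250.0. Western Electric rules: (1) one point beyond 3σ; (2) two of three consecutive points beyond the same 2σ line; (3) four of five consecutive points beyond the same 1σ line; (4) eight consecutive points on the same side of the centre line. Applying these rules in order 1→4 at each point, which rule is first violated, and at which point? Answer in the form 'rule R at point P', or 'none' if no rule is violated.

rule 1 at point 10

Zone of each point (C = within 1σ̂, B = 1σ̂–2σ̂, A = 2σ̂–3σ̂, * = beyond 3σ̂; sign = side of CL): 1:-C, 2:-C, 3:-C, 4:-C, 5:+B, 6:+C, 7:+B, 8:-B, 9:-C, 10:-*, 11:+C, 12:-C, 13:-B, 14:-C
Rule 1 (one point beyond the 3σ limits) is satisfied at point 10.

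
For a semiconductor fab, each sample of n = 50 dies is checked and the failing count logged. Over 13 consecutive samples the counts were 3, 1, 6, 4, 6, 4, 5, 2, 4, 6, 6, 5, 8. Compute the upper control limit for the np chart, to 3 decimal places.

10.756

p̄ = Σdᵢ / (k·n) = 60 / (13 × 50) = 0.09231
UCL = np̄ + 3·√(np̄(1−p̄)) = 4.6154 + 3 × √(4.6154×0.90769) = 4.6154 + 3 × 2.0468 = 10.7558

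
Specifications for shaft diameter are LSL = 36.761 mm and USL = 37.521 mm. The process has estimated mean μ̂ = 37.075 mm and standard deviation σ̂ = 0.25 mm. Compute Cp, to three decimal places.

0.507

Cp = (USL − LSL) / (6σ̂) = (37.521 − 36.761) / (6 × 0.25) = 0.7600 / 1.5000 = 0.5067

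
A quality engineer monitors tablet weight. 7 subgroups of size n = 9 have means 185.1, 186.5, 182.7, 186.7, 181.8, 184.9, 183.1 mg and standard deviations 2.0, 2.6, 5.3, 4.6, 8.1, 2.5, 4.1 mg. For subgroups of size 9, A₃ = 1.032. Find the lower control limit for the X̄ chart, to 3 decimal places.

180.095

X̄̄ = (185.1 + 186.5 + 182.7 + 186.7 + 181.8 + 184.9 + 183.1) / 7 = 184.4000
s̄ = (2.0 + 2.6 + 5.3 + 4.6 + 8.1 + 2.5 + 4.1) / 7 = 4.1714
LCL = X̄̄ − A₃·s̄ = 184.4000 − 1.032 × 4.1714 = 180.0951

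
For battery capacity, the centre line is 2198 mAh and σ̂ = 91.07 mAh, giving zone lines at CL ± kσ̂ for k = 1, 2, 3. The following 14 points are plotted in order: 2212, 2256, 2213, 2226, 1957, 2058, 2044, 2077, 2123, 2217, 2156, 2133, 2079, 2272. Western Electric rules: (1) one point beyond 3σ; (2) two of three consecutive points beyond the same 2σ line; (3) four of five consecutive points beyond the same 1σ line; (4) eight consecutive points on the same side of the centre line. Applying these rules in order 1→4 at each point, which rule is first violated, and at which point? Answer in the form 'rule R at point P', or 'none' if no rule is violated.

rule 3 at point 8

Zone of each point (C = within 1σ̂, B = 1σ̂–2σ̂, A = 2σ̂–3σ̂, * = beyond 3σ̂; sign = side of CL): 1:+C, 2:+C, 3:+C, 4:+C, 5:-A, 6:-B, 7:-B, 8:-B, 9:-C, 10:+C, 11:-C, 12:-C, 13:-B, 14:+C
Rule 3 (four of five consecutive points beyond the same 1σ limit) is satisfied at point 8.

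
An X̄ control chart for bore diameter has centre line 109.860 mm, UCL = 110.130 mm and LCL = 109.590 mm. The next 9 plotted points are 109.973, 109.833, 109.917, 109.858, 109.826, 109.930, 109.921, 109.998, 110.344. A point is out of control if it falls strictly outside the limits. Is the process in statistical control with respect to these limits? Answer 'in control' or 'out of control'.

Compare each point to [109.590, 110.130]: sample 9 = 110.344 > UCL.

out of control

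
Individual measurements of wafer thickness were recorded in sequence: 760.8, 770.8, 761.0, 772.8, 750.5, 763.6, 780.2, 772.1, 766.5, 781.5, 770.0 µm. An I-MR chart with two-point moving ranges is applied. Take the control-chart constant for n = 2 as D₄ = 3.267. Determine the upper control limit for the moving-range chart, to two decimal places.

40.45

Moving ranges: 10.0, 9.8, 11.8, 22.3, 13.1, 16.6, 8.1, 5.6, 15.0, 11.5; M̄R̄ = 123.8000 / 10 = 12.3800
UCL_MR = D₄·M̄R̄ = 3.267 × 12.3800 = 40.4455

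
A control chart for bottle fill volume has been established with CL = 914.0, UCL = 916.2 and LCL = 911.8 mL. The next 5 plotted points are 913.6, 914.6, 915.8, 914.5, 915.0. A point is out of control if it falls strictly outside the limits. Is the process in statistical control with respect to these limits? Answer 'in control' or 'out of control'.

All 5 points lie within [911.8, 916.2].

in control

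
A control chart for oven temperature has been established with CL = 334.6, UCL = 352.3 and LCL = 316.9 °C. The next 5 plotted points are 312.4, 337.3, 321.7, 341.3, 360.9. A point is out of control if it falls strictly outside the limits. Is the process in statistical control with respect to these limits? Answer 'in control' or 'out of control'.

Compare each point to [316.9, 352.3]: sample 1 = 312.4 < LCL; sample 5 = 360.9 > UCL.

out of control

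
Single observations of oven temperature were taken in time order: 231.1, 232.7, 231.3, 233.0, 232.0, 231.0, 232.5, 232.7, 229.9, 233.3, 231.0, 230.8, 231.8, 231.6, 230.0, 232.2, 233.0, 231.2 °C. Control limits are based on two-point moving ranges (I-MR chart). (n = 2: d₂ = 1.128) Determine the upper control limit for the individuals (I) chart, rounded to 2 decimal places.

235.59

X̄ = (231.1 + 232.7 + 231.3 + 233.0 + 232.0 + 231.0 + 232.5 + 232.7 + 229.9 + 233.3 + 231.0 + 230.8 + 231.8 + 231.6 + 230.0 + 232.2 + 233.0 + 231.2) / 18 = 231.7278
Moving ranges: 1.6, 1.4, 1.7, 1.0, 1.0, 1.5, 0.2, 2.8, 3.4, 2.3, 0.2, 1.0, 0.2, 1.6, 2.2, 0.8, 1.8; M̄R̄ = 24.7000 / 17 = 1.4529
UCL = X̄ + 3·M̄R̄/d₂ = 231.7278 + 3 × 1.4529 / 1.128 = 235.5920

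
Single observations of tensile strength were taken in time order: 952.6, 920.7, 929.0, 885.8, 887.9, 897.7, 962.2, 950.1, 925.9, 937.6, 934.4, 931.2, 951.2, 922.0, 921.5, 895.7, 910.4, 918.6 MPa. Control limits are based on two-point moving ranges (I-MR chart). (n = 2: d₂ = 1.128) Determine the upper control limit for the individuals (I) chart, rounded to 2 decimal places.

X̄ = (952.6 + 920.7 + 929.0 + 885.8 + 887.9 + 897.7 + 962.2 + 950.1 + 925.9 + 937.6 + 934.4 + 931.2 + 951.2 + 922.0 + 921.5 + 895.7 + 910.4 + 918.6) / 18 = 924.1389
Moving ranges: 31.9, 8.3, 43.2, 2.1, 9.8, 64.5, 12.1, 24.2, 11.7, 3.2, 3.2, 20.0, 29.2, 0.5, 25.8, 14.7, 8.2; M̄R̄ = 312.6000 / 17 = 18.3882
UCL = X̄ + 3·M̄R̄/d₂ = 924.1389 + 3 × 18.3882 / 1.128 = 973.0438

973.04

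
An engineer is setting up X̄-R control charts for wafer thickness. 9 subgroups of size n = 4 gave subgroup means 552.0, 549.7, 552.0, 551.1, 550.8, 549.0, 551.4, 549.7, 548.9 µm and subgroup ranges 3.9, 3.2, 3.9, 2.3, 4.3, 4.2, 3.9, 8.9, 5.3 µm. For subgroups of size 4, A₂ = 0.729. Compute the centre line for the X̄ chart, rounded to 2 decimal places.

X̄̄ = (552.0 + 549.7 + 552.0 + 551.1 + 550.8 + 549.0 + 551.4 + 549.7 + 548.9) / 9 = 4954.6000 / 9 = 550.5111
CL = X̄̄ = 550.5111

550.51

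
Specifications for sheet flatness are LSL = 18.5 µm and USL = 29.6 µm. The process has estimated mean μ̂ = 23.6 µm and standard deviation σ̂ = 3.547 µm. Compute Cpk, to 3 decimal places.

0.479

Cpu = (USL − μ̂) / (3σ̂) = (29.6 − 23.6) / (3 × 3.547) = 0.5639; Cpl = (μ̂ − LSL) / (3σ̂) = (23.6 − 18.5) / (3 × 3.547) = 0.4793; Cpk = min(Cpu, Cpl) = 0.4793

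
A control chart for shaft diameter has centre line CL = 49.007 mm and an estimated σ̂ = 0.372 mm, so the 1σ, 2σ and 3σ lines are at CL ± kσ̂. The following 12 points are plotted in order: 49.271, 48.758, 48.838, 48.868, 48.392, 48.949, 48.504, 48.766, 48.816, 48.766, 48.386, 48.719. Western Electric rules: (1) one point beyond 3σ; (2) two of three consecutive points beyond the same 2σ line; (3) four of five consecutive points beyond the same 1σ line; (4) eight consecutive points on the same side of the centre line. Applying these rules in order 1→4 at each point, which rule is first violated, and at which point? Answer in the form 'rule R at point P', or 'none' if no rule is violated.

rule 4 at point 9

Zone of each point (C = within 1σ̂, B = 1σ̂–2σ̂, A = 2σ̂–3σ̂, * = beyond 3σ̂; sign = side of CL): 1:+C, 2:-C, 3:-C, 4:-C, 5:-B, 6:-C, 7:-B, 8:-C, 9:-C, 10:-C, 11:-B, 12:-C
Rule 4 (eight consecutive points on the same side of the centre line) is satisfied at point 9.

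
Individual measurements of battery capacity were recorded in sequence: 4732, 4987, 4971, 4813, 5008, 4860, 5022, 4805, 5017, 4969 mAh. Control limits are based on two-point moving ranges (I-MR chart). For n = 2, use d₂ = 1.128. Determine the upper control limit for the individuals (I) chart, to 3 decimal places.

X̄ = (4732 + 4987 + 4971 + 4813 + 5008 + 4860 + 5022 + 4805 + 5017 + 4969) / 10 = 4918.4000
Moving ranges: 255, 16, 158, 195, 148, 162, 217, 212, 48; M̄R̄ = 1411.0000 / 9 = 156.7778
UCL = X̄ + 3·M̄R̄/d₂ = 4918.4000 + 3 × 156.7778 / 1.128 = 5335.3622

5335.362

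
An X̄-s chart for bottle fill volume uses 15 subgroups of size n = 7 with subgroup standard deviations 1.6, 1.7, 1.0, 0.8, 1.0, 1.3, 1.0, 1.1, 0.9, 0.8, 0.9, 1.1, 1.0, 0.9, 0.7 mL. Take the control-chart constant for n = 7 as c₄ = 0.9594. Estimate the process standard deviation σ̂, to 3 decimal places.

1.098

s̄ = (1.6 + 1.7 + 1.0 + 0.8 + 1.0 + 1.3 + 1.0 + 1.1 + 0.9 + 0.8 + 0.9 + 1.1 + 1.0 + 0.9 + 0.7) / 15 = 1.0533
σ̂ = s̄ / c₄ = 1.0533 / 0.9594 = 1.0979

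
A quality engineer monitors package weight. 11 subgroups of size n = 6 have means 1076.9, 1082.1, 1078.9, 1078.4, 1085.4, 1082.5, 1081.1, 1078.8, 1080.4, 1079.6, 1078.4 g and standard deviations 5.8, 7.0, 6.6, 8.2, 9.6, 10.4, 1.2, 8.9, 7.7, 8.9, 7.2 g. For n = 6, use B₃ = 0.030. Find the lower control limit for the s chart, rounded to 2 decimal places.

s̄ = (5.8 + 7.0 + 6.6 + 8.2 + 9.6 + 10.4 + 1.2 + 8.9 + 7.7 + 8.9 + 7.2) / 11 = 7.4091
LCL_s = B₃·s̄ = 0.030 × 7.4091 = 0.2223

0.22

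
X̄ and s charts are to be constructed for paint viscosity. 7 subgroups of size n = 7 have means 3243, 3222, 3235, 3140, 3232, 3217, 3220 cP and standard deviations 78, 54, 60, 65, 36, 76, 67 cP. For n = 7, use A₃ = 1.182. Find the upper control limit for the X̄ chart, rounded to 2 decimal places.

3289.19

X̄̄ = (3243 + 3222 + 3235 + 3140 + 3232 + 3217 + 3220) / 7 = 3215.5714
s̄ = (78 + 54 + 60 + 65 + 36 + 76 + 67) / 7 = 62.2857
UCL = X̄̄ + A₃·s̄ = 3215.5714 + 1.182 × 62.2857 = 3289.1931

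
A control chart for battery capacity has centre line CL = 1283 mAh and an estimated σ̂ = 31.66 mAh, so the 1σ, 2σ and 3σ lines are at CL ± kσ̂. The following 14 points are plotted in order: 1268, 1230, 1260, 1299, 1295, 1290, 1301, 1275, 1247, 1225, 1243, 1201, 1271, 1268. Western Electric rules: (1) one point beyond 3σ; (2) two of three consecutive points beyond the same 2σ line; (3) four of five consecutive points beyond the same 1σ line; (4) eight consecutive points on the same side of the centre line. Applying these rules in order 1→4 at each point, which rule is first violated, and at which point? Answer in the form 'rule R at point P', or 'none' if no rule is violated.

rule 3 at point 12

Zone of each point (C = within 1σ̂, B = 1σ̂–2σ̂, A = 2σ̂–3σ̂, * = beyond 3σ̂; sign = side of CL): 1:-C, 2:-B, 3:-C, 4:+C, 5:+C, 6:+C, 7:+C, 8:-C, 9:-B, 10:-B, 11:-B, 12:-A, 13:-C, 14:-C
Rule 3 (four of five consecutive points beyond the same 1σ limit) is satisfied at point 12.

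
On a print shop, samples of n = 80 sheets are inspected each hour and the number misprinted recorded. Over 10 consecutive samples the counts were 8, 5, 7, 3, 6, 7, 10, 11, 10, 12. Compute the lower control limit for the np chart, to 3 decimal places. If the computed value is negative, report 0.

0.000

p̄ = Σdᵢ / (k·n) = 79 / (10 × 80) = 0.09875
LCL = np̄ − 3·√(np̄(1−p̄)) = 7.9000 − 3 × 2.6683 = -0.1049 → 0 (negative, so LCL = 0)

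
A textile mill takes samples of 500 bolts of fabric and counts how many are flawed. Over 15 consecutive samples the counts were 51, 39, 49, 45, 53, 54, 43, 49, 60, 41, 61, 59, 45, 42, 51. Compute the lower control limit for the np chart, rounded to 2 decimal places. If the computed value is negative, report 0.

p̄ = Σdᵢ / (k·n) = 742 / (15 × 500) = 0.09893
LCL = np̄ − 3·√(np̄(1−p̄)) = 49.4667 − 3 × 6.6763 = 29.4378

29.44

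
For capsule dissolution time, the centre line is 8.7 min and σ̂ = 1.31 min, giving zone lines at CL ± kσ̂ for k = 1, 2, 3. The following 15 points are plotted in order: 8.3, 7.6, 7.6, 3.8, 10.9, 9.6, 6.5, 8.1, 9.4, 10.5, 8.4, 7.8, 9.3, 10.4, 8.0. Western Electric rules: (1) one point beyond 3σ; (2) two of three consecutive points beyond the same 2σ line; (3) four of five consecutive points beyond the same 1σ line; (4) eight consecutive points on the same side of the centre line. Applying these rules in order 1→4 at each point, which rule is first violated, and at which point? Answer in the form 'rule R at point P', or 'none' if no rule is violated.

Zone of each point (C = within 1σ̂, B = 1σ̂–2σ̂, A = 2σ̂–3σ̂, * = beyond 3σ̂; sign = side of CL): 1:-C, 2:-C, 3:-C, 4:-*, 5:+B, 6:+C, 7:-B, 8:-C, 9:+C, 10:+B, 11:-C, 12:-C, 13:+C, 14:+B, 15:-C
Rule 1 (one point beyond the 3σ limits) is satisfied at point 4.

rule 1 at point 4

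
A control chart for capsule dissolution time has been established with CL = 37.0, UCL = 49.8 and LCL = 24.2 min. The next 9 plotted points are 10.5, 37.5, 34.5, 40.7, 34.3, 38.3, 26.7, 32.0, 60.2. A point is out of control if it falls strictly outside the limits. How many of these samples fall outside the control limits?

Compare each point to [24.2, 49.8]: sample 1 = 10.5 < LCL; sample 9 = 60.2 > UCL.

2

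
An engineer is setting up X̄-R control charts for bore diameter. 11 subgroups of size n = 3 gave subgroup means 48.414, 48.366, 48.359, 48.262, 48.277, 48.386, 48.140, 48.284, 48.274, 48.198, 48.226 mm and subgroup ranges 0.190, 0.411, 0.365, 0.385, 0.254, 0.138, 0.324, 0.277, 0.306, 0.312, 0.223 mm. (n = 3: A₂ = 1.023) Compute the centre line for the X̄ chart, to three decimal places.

48.290

X̄̄ = (48.414 + 48.366 + 48.359 + 48.262 + 48.277 + 48.386 + 48.140 + 48.284 + 48.274 + 48.198 + 48.226) / 11 = 531.1860 / 11 = 48.2896
CL = X̄̄ = 48.2896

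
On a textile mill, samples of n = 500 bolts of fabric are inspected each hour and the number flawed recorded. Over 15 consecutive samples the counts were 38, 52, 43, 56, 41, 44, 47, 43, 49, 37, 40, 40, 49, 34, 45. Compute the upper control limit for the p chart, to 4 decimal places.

0.1257

p̄ = Σdᵢ / (k·n) = 658 / (15 × 500) = 0.08773
UCL = p̄ + 3·√(p̄(1−p̄)/n) = 0.08773 + 3 × √(0.08773×0.91227/500) = 0.08773 + 3 × 0.01265 = 0.12569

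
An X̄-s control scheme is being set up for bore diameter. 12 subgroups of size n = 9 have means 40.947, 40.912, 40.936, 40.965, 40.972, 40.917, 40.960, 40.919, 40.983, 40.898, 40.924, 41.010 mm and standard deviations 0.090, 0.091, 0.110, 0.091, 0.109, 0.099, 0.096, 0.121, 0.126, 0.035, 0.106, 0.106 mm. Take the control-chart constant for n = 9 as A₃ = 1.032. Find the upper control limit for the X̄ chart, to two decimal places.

X̄̄ = (40.947 + 40.912 + 40.936 + 40.965 + 40.972 + 40.917 + 40.960 + 40.919 + 40.983 + 40.898 + 40.924 + 41.010) / 12 = 40.9453
s̄ = (0.090 + 0.091 + 0.110 + 0.091 + 0.109 + 0.099 + 0.096 + 0.121 + 0.126 + 0.035 + 0.106 + 0.106) / 12 = 0.0983
UCL = X̄̄ + A₃·s̄ = 40.9453 + 1.032 × 0.0983 = 41.0467

41.05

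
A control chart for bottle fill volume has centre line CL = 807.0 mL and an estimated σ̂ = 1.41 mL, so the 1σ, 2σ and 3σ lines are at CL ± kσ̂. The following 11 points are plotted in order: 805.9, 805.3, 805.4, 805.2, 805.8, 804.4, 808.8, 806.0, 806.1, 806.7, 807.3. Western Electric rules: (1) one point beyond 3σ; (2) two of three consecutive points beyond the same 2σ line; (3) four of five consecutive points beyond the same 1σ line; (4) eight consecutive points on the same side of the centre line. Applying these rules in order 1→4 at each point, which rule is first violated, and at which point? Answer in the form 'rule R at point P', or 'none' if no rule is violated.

rule 3 at point 6

Zone of each point (C = within 1σ̂, B = 1σ̂–2σ̂, A = 2σ̂–3σ̂, * = beyond 3σ̂; sign = side of CL): 1:-C, 2:-B, 3:-B, 4:-B, 5:-C, 6:-B, 7:+B, 8:-C, 9:-C, 10:-C, 11:+C
Rule 3 (four of five consecutive points beyond the same 1σ limit) is satisfied at point 6.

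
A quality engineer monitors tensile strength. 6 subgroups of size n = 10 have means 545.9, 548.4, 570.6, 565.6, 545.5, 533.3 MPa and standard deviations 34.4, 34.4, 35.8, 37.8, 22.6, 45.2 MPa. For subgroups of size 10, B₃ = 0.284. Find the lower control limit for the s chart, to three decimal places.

s̄ = (34.4 + 34.4 + 35.8 + 37.8 + 22.6 + 45.2) / 6 = 35.0333
LCL_s = B₃·s̄ = 0.284 × 35.0333 = 9.9495

9.949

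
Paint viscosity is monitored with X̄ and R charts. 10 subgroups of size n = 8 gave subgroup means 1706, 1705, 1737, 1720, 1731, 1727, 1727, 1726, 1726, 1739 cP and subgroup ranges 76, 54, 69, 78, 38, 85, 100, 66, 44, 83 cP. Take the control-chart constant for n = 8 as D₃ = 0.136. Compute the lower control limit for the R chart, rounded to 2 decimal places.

9.42

R̄ = (76 + 54 + 69 + 78 + 38 + 85 + 100 + 66 + 44 + 83) / 10 = 693.0000 / 10 = 69.3000
LCL_R = D₃·R̄ = 0.136 × 69.3000 = 9.4248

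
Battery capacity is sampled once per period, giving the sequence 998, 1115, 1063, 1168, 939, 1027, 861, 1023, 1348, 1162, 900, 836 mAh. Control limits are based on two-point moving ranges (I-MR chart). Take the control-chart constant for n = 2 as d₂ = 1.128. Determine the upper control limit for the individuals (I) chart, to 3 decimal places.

X̄ = (998 + 1115 + 1063 + 1168 + 939 + 1027 + 861 + 1023 + 1348 + 1162 + 900 + 836) / 12 = 1036.6667
Moving ranges: 117, 52, 105, 229, 88, 166, 162, 325, 186, 262, 64; M̄R̄ = 1756.0000 / 11 = 159.6364
UCL = X̄ + 3·M̄R̄/d₂ = 1036.6667 + 3 × 159.6364 / 1.128 = 1461.2315

1461.231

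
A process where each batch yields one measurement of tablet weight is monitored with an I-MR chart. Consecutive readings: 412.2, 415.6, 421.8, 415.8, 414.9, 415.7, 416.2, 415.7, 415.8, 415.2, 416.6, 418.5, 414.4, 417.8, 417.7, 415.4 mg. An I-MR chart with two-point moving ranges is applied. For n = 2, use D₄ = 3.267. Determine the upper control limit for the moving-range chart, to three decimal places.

Moving ranges: 3.4, 6.2, 6.0, 0.9, 0.8, 0.5, 0.5, 0.1, 0.6, 1.4, 1.9, 4.1, 3.4, 0.1, 2.3; M̄R̄ = 32.2000 / 15 = 2.1467
UCL_MR = D₄·M̄R̄ = 3.267 × 2.1467 = 7.0132

7.013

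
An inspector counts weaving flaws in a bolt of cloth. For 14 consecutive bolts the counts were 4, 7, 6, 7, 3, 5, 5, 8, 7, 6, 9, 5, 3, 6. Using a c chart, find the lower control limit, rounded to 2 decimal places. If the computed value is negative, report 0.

c̄ = (4 + 7 + 6 + 7 + 3 + 5 + 5 + 8 + 7 + 6 + 9 + 5 + 3 + 6) / 14 = 81 / 14 = 5.7857
LCL = c̄ − 3√c̄ = 5.7857 − 3 × 2.4054 = -1.4303 → 0 (cannot be negative)

0.00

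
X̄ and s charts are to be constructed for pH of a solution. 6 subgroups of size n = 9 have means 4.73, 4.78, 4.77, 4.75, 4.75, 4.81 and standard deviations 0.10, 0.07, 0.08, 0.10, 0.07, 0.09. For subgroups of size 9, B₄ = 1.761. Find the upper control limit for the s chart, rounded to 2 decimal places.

0.15

s̄ = (0.10 + 0.07 + 0.08 + 0.10 + 0.07 + 0.09) / 6 = 0.0850
UCL_s = B₄·s̄ = 1.761 × 0.0850 = 0.1497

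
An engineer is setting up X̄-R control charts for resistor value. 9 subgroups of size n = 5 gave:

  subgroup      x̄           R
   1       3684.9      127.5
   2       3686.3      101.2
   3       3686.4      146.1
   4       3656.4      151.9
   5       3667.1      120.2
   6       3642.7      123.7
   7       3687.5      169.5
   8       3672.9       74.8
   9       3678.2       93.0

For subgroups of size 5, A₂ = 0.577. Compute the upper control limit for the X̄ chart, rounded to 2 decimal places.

3744.63

X̄̄ = (3684.9 + 3686.3 + 3686.4 + 3656.4 + 3667.1 + 3642.7 + 3687.5 + 3672.9 + 3678.2) / 9 = 33062.4000 / 9 = 3673.6000
R̄ = (127.5 + 101.2 + 146.1 + 151.9 + 120.2 + 123.7 + 169.5 + 74.8 + 93.0) / 9 = 1107.9000 / 9 = 123.1000
UCL = X̄̄ + A₂·R̄ = 3673.6000 + 0.577 × 123.1000 = 3744.6287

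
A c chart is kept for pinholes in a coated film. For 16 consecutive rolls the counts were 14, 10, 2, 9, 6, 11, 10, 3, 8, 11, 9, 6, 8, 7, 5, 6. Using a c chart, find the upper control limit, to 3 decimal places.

c̄ = (14 + 10 + 2 + 9 + 6 + 11 + 10 + 3 + 8 + 11 + 9 + 6 + 8 + 7 + 5 + 6) / 16 = 125 / 16 = 7.8125
UCL = c̄ + 3√c̄ = 7.8125 + 3 × √7.8125 = 7.8125 + 3 × 2.7951 = 16.1978

16.198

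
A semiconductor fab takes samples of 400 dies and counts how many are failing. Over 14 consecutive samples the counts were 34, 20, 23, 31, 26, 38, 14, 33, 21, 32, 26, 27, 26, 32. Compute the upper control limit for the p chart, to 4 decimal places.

p̄ = Σdᵢ / (k·n) = 383 / (14 × 400) = 0.06839
UCL = p̄ + 3·√(p̄(1−p̄)/n) = 0.06839 + 3 × √(0.06839×0.93161/400) = 0.06839 + 3 × 0.01262 = 0.10626

0.1063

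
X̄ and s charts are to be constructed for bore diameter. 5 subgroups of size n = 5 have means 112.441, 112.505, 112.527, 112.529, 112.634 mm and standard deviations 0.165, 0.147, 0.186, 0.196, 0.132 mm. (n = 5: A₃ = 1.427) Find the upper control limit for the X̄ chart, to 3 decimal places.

X̄̄ = (112.441 + 112.505 + 112.527 + 112.529 + 112.634) / 5 = 112.5272
s̄ = (0.165 + 0.147 + 0.186 + 0.196 + 0.132) / 5 = 0.1652
UCL = X̄̄ + A₃·s̄ = 112.5272 + 1.427 × 0.1652 = 112.7629

112.763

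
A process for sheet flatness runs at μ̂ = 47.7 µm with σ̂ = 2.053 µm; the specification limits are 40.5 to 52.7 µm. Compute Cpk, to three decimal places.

Cpu = (USL − μ̂) / (3σ̂) = (52.7 − 47.7) / (3 × 2.053) = 0.8118; Cpl = (μ̂ − LSL) / (3σ̂) = (47.7 − 40.5) / (3 × 2.053) = 1.1690; Cpk = min(Cpu, Cpl) = 0.8118

0.812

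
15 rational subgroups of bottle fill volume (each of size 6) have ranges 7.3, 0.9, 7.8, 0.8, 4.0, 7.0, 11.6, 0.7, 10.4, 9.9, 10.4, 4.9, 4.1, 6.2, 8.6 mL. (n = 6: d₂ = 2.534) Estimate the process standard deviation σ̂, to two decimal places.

R̄ = (7.3 + 0.9 + 7.8 + 0.8 + 4.0 + 7.0 + 11.6 + 0.7 + 10.4 + 9.9 + 10.4 + 4.9 + 4.1 + 6.2 + 8.6) / 15 = 6.3067
σ̂ = R̄ / d₂ = 6.3067 / 2.534 = 2.4888

2.49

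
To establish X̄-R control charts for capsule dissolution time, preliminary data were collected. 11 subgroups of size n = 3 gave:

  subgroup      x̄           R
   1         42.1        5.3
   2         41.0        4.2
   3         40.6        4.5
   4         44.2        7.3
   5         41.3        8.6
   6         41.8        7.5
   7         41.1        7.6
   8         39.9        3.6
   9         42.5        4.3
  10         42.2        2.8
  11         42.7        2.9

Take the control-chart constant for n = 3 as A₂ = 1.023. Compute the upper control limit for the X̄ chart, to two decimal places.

X̄̄ = (42.1 + 41.0 + 40.6 + 44.2 + 41.3 + 41.8 + 41.1 + 39.9 + 42.5 + 42.2 + 42.7) / 11 = 459.4000 / 11 = 41.7636
R̄ = (5.3 + 4.2 + 4.5 + 7.3 + 8.6 + 7.5 + 7.6 + 3.6 + 4.3 + 2.8 + 2.9) / 11 = 58.6000 / 11 = 5.3273
UCL = X̄̄ + A₂·R̄ = 41.7636 + 1.023 × 5.3273 = 47.2134

47.21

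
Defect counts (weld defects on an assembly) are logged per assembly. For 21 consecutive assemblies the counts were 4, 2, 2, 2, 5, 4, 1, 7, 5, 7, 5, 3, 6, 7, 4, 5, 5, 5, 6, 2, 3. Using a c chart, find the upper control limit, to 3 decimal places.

c̄ = (4 + 2 + 2 + 2 + 5 + 4 + 1 + 7 + 5 + 7 + 5 + 3 + 6 + 7 + 4 + 5 + 5 + 5 + 6 + 2 + 3) / 21 = 90 / 21 = 4.2857
UCL = c̄ + 3√c̄ = 4.2857 + 3 × √4.2857 = 4.2857 + 3 × 2.0702 = 10.4963

10.496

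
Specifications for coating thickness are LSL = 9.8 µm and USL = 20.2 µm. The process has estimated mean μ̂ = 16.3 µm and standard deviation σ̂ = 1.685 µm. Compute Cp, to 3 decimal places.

Cp = (USL − LSL) / (6σ̂) = (20.2 − 9.8) / (6 × 1.685) = 10.4000 / 10.1100 = 1.0287

1.029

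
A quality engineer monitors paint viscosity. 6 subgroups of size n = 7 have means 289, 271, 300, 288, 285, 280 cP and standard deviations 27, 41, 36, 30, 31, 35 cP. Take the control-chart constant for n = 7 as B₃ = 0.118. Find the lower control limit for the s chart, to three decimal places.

3.933

s̄ = (27 + 41 + 36 + 30 + 31 + 35) / 6 = 33.3333
LCL_s = B₃·s̄ = 0.118 × 33.3333 = 3.9333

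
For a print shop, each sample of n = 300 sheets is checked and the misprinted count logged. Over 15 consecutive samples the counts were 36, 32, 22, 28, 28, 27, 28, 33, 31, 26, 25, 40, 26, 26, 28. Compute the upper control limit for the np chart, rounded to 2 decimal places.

p̄ = Σdᵢ / (k·n) = 436 / (15 × 300) = 0.09689
UCL = np̄ + 3·√(np̄(1−p̄)) = 29.0667 + 3 × √(29.0667×0.90311) = 29.0667 + 3 × 5.1235 = 44.4372

44.44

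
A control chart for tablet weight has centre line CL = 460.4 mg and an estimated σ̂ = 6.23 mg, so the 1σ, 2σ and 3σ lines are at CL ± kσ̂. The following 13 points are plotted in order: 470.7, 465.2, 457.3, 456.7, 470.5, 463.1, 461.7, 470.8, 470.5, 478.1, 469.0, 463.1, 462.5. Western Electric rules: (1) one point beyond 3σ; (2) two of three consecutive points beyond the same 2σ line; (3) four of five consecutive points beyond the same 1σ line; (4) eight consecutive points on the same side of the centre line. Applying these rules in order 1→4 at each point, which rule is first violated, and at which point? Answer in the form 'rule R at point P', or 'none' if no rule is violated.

Zone of each point (C = within 1σ̂, B = 1σ̂–2σ̂, A = 2σ̂–3σ̂, * = beyond 3σ̂; sign = side of CL): 1:+B, 2:+C, 3:-C, 4:-C, 5:+B, 6:+C, 7:+C, 8:+B, 9:+B, 10:+A, 11:+B, 12:+C, 13:+C
Rule 3 (four of five consecutive points beyond the same 1σ limit) is satisfied at point 11.

rule 3 at point 11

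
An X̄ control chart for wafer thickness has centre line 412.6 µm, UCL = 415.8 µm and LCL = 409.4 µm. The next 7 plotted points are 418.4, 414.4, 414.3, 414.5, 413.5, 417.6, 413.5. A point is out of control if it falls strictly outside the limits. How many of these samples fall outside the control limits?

Compare each point to [409.4, 415.8]: sample 1 = 418.4 > UCL; sample 6 = 417.6 > UCL.

2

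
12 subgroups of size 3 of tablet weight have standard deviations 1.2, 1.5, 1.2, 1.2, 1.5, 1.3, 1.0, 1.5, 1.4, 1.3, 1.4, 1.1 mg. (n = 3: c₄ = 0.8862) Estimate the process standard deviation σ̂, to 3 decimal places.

s̄ = (1.2 + 1.5 + 1.2 + 1.2 + 1.5 + 1.3 + 1.0 + 1.5 + 1.4 + 1.3 + 1.4 + 1.1) / 12 = 1.3000
σ̂ = s̄ / c₄ = 1.3000 / 0.8862 = 1.4669

1.467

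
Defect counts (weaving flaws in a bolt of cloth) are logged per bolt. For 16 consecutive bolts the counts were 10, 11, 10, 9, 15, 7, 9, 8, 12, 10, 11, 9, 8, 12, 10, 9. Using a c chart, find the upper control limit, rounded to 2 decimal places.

19.49

c̄ = (10 + 11 + 10 + 9 + 15 + 7 + 9 + 8 + 12 + 10 + 11 + 9 + 8 + 12 + 10 + 9) / 16 = 160 / 16 = 10.0000
UCL = c̄ + 3√c̄ = 10.0000 + 3 × √10.0000 = 10.0000 + 3 × 3.1623 = 19.4868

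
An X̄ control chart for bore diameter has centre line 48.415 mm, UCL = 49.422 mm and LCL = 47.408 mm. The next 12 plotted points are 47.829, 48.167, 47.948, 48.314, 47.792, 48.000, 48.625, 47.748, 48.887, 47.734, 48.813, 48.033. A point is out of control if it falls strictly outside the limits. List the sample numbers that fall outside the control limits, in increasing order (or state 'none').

none

All 12 points lie within [47.408, 49.422].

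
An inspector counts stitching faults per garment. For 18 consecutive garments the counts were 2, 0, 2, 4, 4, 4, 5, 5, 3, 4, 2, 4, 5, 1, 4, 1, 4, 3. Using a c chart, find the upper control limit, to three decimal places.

c̄ = (2 + 0 + 2 + 4 + 4 + 4 + 5 + 5 + 3 + 4 + 2 + 4 + 5 + 1 + 4 + 1 + 4 + 3) / 18 = 57 / 18 = 3.1667
UCL = c̄ + 3√c̄ = 3.1667 + 3 × √3.1667 = 3.1667 + 3 × 1.7795 = 8.5052

8.505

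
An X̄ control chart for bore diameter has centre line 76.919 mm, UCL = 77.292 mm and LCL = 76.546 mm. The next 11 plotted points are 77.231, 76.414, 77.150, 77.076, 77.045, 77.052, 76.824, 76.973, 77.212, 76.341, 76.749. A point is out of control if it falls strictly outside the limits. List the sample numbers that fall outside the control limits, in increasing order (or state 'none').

2, 10

Compare each point to [76.546, 77.292]: sample 2 = 76.414 < LCL; sample 10 = 76.341 < LCL.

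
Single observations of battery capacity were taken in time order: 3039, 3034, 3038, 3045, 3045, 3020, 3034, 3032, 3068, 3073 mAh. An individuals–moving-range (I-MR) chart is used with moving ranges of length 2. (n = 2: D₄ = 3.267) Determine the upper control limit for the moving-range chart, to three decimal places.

Moving ranges: 5, 4, 7, 0, 25, 14, 2, 36, 5; M̄R̄ = 98.0000 / 9 = 10.8889
UCL_MR = D₄·M̄R̄ = 3.267 × 10.8889 = 35.5740

35.574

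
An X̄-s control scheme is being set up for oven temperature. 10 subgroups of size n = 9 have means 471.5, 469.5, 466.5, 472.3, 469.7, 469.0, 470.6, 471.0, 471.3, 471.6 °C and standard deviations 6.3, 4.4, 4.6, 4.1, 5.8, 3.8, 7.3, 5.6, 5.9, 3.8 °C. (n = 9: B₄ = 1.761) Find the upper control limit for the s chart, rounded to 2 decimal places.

s̄ = (6.3 + 4.4 + 4.6 + 4.1 + 5.8 + 3.8 + 7.3 + 5.6 + 5.9 + 3.8) / 10 = 5.1600
UCL_s = B₄·s̄ = 1.761 × 5.1600 = 9.0868

9.09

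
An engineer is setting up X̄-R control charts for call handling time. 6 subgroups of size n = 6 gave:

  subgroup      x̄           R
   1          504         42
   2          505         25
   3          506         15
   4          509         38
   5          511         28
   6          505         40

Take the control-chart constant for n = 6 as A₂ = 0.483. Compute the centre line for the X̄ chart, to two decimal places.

X̄̄ = (504 + 505 + 506 + 509 + 511 + 505) / 6 = 3040.0000 / 6 = 506.6667
CL = X̄̄ = 506.6667

506.67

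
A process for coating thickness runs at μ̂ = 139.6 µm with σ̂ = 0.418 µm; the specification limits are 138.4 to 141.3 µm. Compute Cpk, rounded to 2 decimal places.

Cpu = (USL − μ̂) / (3σ̂) = (141.3 − 139.6) / (3 × 0.418) = 1.3557; Cpl = (μ̂ − LSL) / (3σ̂) = (139.6 − 138.4) / (3 × 0.418) = 0.9569; Cpk = min(Cpu, Cpl) = 0.9569

0.96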